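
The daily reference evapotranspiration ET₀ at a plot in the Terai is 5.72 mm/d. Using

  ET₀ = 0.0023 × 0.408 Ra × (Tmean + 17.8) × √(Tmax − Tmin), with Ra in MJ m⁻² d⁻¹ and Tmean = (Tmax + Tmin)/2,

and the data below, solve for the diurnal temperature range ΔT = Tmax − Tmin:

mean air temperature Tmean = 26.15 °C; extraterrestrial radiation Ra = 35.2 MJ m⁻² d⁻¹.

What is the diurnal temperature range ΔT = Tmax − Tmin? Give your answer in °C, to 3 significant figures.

√ΔT = ET₀ / [0.0023 × 0.408 × Ra × (Tmean+17.8)] = 5.72 / (0.0023 × 14.3616 × 43.95) = 3.9401
ΔT = 3.9401² = 15.524 °C

15.5 °C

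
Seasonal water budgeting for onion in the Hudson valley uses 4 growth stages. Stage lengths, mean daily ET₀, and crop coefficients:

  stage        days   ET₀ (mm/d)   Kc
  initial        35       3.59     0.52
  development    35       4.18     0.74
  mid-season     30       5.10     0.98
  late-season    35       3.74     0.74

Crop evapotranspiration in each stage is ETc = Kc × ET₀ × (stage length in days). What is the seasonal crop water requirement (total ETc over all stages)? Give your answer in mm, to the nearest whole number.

420 mm

initial: 0.52 × 3.59 × 35 = 65.34 mm
development: 0.74 × 4.18 × 35 = 108.26 mm
mid-season: 0.98 × 5.10 × 30 = 149.94 mm
late-season: 0.74 × 3.74 × 35 = 96.87 mm
Seasonal total = 420.41 mm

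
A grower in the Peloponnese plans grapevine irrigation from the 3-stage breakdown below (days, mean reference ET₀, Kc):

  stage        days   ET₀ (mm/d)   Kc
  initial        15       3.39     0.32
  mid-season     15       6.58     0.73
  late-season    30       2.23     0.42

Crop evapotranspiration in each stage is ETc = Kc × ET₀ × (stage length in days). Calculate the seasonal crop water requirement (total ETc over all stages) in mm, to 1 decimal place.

initial: 0.32 × 3.39 × 15 = 16.27 mm
mid-season: 0.73 × 6.58 × 15 = 72.05 mm
late-season: 0.42 × 2.23 × 30 = 28.10 mm
Seasonal total = 116.42 mm

116.4 mm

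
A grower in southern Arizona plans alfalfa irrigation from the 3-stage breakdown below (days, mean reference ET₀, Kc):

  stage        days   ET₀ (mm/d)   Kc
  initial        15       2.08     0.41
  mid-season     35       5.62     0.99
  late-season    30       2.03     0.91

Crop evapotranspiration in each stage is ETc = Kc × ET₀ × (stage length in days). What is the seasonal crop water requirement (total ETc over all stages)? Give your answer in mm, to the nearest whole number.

263 mm

initial: 0.41 × 2.08 × 15 = 12.79 mm
mid-season: 0.99 × 5.62 × 35 = 194.73 mm
late-season: 0.91 × 2.03 × 30 = 55.42 mm
Seasonal total = 262.94 mm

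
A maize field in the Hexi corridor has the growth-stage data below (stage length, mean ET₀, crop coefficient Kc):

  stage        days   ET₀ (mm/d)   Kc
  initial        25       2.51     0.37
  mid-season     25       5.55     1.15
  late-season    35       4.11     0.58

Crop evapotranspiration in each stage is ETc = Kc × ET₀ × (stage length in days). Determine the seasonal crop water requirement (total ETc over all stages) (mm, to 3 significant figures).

initial: 0.37 × 2.51 × 25 = 23.22 mm
mid-season: 1.15 × 5.55 × 25 = 159.56 mm
late-season: 0.58 × 4.11 × 35 = 83.43 mm
Seasonal total = 266.21 mm

266 mm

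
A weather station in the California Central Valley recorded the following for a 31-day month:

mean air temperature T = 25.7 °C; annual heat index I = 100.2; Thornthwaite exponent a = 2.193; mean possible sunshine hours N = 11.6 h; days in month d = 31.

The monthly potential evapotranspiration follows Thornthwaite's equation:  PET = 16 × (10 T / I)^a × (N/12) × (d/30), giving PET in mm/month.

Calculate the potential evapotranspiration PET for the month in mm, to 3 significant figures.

10T/I = 10 × 25.7 / 100.2 = 2.5649
(10T/I)^a = 2.5649^2.193 = 7.8903
Uncorrected PET = 16 × 7.8903 = 126.245 mm
Correction = (N/12)(d/30) = (11.6/12)(31/30) = 0.9989
PET = 126.245 × 0.9989 = 126.106 mm/month

126 mm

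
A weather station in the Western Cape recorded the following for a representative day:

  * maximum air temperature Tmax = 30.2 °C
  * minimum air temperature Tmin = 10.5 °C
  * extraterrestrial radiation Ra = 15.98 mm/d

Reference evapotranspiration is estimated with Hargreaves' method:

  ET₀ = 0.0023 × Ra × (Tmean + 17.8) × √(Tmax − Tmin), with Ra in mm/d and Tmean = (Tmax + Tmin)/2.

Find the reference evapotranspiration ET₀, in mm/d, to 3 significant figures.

Tmean = (30.2 + 10.5)/2 = 20.35 °C
ET₀ = 0.0023 × 15.98 × (20.35 + 17.8) × √19.7 = 0.0023 × 15.98 × 38.15 × 4.4385 = 6.2235 mm/d

6.22 mm/d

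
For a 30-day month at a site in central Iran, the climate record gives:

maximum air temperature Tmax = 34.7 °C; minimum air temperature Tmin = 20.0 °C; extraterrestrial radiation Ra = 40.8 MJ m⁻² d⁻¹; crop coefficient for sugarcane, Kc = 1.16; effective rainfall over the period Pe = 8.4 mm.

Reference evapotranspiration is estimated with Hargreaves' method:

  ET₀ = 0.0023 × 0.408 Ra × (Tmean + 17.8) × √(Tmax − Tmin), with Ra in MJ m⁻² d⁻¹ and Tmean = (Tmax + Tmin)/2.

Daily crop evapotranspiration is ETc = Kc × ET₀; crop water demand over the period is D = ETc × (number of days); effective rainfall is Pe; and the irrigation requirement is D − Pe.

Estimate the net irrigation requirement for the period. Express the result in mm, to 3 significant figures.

222 mm

Tmean = (34.7 + 20.0)/2 = 27.35 °C
0.408 Ra = 0.408 × 40.8 = 16.6464 mm/d equivalent
ET₀ = 0.0023 × 16.6464 × (27.35 + 17.8) × √14.7 = 0.0023 × 16.6464 × 45.15 × 3.8341 = 6.6278 mm/d
ETc = Kc × ET₀ = 1.16 × 6.6278 = 7.6882 mm/d
Crop demand D = ETc × 30 d = 7.6882 × 30 = 230.646 mm
D − Pe = 230.646 − 8.4 = 222.246 mm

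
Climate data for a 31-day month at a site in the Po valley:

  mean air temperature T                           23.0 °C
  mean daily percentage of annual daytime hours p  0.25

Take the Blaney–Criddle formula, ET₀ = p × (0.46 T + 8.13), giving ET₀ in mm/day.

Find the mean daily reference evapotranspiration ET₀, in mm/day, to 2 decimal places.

ET₀ = 0.25 × (0.46 × 23.0 + 8.13) = 0.25 × 18.710 = 4.6775 mm/d

4.68 mm/day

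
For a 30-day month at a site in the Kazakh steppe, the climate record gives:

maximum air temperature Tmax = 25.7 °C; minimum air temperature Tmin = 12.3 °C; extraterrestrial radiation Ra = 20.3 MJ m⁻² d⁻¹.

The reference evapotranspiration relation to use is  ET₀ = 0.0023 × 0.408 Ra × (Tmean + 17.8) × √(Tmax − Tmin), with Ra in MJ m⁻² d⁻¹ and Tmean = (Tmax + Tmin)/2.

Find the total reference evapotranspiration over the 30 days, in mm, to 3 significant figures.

Tmean = (25.7 + 12.3)/2 = 19.00 °C
0.408 Ra = 0.408 × 20.3 = 8.2824 mm/d equivalent
ET₀ = 0.0023 × 8.2824 × (19.00 + 17.8) × √13.4 = 0.0023 × 8.2824 × 36.80 × 3.6606 = 2.5662 mm/d
Over 30 days: 2.5662 × 30 = 76.986 mm

77.0 mm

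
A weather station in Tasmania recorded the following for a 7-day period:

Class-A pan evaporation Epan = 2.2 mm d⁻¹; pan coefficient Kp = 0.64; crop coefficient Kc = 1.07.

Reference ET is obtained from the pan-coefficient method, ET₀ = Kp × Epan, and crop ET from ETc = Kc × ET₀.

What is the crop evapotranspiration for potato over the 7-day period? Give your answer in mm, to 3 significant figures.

ET₀ = 0.64 × 2.2 = 1.4080 mm/d
ETc = Kc × ET₀ = 1.07 × 1.4080 = 1.5066 mm/d
Over 7 days: 1.5066 × 7 = 10.546 mm

10.5 mm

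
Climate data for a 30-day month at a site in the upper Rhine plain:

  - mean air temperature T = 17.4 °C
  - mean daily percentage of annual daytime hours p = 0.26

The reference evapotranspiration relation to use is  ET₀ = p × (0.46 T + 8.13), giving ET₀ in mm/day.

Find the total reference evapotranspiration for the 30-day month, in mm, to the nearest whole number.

126 mm

ET₀ = 0.26 × (0.46 × 17.4 + 8.13) = 0.26 × 16.134 = 4.1948 mm/d
Monthly total = 4.1948 × 30 = 125.844 mm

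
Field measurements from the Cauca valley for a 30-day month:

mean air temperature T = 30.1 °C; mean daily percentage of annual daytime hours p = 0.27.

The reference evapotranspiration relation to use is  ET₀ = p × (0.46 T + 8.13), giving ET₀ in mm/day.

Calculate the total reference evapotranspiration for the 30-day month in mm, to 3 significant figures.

ET₀ = 0.27 × (0.46 × 30.1 + 8.13) = 0.27 × 21.976 = 5.9335 mm/d
Monthly total = 5.9335 × 30 = 178.005 mm

178 mm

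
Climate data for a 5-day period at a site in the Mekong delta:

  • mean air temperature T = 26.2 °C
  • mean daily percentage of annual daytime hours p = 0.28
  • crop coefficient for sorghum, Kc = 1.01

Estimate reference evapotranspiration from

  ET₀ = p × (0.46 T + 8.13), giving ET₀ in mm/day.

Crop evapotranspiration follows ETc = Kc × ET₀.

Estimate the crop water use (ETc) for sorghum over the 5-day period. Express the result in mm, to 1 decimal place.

ET₀ = 0.28 × (0.46 × 26.2 + 8.13) = 0.28 × 20.182 = 5.6510 mm/d
ETc = Kc × ET₀ = 1.01 × 5.6510 = 5.7075 mm/d
Over 5 days: 5.7075 × 5 = 28.538 mm

28.5 mm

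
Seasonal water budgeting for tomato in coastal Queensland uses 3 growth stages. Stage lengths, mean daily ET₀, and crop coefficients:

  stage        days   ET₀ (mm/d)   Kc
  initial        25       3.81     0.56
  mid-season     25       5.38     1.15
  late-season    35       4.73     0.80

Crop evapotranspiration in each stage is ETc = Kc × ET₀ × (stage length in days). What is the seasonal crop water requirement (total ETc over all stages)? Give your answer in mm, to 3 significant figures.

initial: 0.56 × 3.81 × 25 = 53.34 mm
mid-season: 1.15 × 5.38 × 25 = 154.68 mm
late-season: 0.80 × 4.73 × 35 = 132.44 mm
Seasonal total = 340.46 mm

340 mm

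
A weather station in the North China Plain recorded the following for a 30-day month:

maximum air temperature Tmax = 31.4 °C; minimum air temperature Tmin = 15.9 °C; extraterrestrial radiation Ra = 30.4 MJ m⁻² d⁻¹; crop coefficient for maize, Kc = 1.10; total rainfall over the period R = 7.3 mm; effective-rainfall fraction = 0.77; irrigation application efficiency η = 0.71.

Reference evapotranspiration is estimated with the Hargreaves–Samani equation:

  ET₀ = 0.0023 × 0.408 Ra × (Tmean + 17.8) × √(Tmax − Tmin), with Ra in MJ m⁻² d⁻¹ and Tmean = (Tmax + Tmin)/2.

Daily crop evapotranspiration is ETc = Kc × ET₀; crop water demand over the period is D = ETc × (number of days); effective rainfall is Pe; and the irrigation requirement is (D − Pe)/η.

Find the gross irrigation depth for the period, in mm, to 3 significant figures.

Tmean = (31.4 + 15.9)/2 = 23.65 °C
0.408 Ra = 0.408 × 30.4 = 12.4032 mm/d equivalent
ET₀ = 0.0023 × 12.4032 × (23.65 + 17.8) × √15.5 = 0.0023 × 12.4032 × 41.45 × 3.9370 = 4.6553 mm/d
ETc = Kc × ET₀ = 1.10 × 4.6553 = 5.1208 mm/d
Crop demand D = ETc × 30 d = 5.1208 × 30 = 153.624 mm
Pe = 0.77 × 7.3 = 5.621 mm
D − Pe = 153.624 − 5.621 = 148.003 mm
Gross irrigation = 148.003 / 0.71 = 208.455 mm

208 mm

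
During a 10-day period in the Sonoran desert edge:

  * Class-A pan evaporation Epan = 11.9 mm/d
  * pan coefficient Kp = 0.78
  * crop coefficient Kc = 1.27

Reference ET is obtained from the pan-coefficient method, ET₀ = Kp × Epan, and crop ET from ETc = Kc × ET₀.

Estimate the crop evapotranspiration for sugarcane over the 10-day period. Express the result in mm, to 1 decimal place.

117.9 mm

ET₀ = 0.78 × 11.9 = 9.2820 mm/d
ETc = Kc × ET₀ = 1.27 × 9.2820 = 11.7881 mm/d
Over 10 days: 11.7881 × 10 = 117.881 mm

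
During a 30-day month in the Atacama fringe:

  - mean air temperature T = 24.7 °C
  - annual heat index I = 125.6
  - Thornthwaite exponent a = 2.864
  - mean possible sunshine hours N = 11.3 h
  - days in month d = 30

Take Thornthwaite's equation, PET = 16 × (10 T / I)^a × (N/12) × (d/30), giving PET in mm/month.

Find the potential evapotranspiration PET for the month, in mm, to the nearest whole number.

105 mm

10T/I = 10 × 24.7 / 125.6 = 1.9666
(10T/I)^a = 1.9666^2.864 = 6.9375
Uncorrected PET = 16 × 6.9375 = 111.000 mm
Correction = (N/12)(d/30) = (11.3/12)(30/30) = 0.9417
PET = 111.000 × 0.9417 = 104.529 mm/month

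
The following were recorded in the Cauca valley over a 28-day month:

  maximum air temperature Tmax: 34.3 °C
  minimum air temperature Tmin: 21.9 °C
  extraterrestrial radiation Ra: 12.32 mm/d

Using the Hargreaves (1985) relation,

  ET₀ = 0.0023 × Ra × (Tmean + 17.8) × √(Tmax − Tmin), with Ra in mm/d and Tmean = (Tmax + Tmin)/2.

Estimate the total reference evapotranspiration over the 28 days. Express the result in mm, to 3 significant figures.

Tmean = (34.3 + 21.9)/2 = 28.10 °C
ET₀ = 0.0023 × 12.32 × (28.10 + 17.8) × √12.4 = 0.0023 × 12.32 × 45.90 × 3.5214 = 4.5800 mm/d
Over 28 days: 4.5800 × 28 = 128.240 mm

128 mm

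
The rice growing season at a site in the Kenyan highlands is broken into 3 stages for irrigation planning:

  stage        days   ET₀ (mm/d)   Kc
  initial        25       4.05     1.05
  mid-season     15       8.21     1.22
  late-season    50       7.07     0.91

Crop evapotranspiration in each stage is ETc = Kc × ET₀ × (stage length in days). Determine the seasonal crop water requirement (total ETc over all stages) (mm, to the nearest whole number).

initial: 1.05 × 4.05 × 25 = 106.31 mm
mid-season: 1.22 × 8.21 × 15 = 150.24 mm
late-season: 0.91 × 7.07 × 50 = 321.69 mm
Seasonal total = 578.24 mm

578 mm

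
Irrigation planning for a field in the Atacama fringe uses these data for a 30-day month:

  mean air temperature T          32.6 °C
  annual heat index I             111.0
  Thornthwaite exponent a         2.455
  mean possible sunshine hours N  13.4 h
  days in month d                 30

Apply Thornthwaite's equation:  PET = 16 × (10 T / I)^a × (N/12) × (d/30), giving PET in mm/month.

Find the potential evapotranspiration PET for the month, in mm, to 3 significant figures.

10T/I = 10 × 32.6 / 111.0 = 2.9369
(10T/I)^a = 2.9369^2.455 = 14.0821
Uncorrected PET = 16 × 14.0821 = 225.314 mm
Correction = (N/12)(d/30) = (13.4/12)(30/30) = 1.1167
PET = 225.314 × 1.1167 = 251.608 mm/month

252 mm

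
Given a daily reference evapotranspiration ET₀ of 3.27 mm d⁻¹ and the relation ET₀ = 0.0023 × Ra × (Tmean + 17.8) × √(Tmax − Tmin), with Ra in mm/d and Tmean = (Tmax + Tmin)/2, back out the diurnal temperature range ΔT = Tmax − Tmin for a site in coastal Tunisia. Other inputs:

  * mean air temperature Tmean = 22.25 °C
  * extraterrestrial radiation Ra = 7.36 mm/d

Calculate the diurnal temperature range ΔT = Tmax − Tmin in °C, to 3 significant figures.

23.3 °C

√ΔT = ET₀ / [0.0023 × Ra × (Tmean+17.8)] = 3.27 / (0.0023 × 7.36 × 40.05) = 4.8232
ΔT = 4.8232² = 23.263 °C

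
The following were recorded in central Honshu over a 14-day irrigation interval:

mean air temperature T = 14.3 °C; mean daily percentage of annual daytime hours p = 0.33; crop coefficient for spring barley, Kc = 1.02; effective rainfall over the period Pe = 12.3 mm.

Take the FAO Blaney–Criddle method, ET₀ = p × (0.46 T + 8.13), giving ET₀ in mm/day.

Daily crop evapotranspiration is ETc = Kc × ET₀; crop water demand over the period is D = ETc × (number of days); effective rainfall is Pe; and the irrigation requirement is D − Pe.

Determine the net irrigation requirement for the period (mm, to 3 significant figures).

57.0 mm

ET₀ = 0.33 × (0.46 × 14.3 + 8.13) = 0.33 × 14.708 = 4.8536 mm/d
ETc = Kc × ET₀ = 1.02 × 4.8536 = 4.9507 mm/d
Crop demand D = ETc × 14 d = 4.9507 × 14 = 69.310 mm
D − Pe = 69.310 − 12.3 = 57.010 mm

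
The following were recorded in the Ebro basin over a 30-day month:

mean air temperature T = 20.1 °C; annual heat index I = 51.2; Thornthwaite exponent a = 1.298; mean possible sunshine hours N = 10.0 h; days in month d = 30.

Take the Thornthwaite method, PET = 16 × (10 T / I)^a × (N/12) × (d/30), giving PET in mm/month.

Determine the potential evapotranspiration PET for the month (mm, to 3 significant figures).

78.7 mm

10T/I = 10 × 20.1 / 51.2 = 3.9258
(10T/I)^a = 3.9258^1.298 = 5.9009
Uncorrected PET = 16 × 5.9009 = 94.414 mm
Correction = (N/12)(d/30) = (10.0/12)(30/30) = 0.8333
PET = 94.414 × 0.8333 = 78.675 mm/month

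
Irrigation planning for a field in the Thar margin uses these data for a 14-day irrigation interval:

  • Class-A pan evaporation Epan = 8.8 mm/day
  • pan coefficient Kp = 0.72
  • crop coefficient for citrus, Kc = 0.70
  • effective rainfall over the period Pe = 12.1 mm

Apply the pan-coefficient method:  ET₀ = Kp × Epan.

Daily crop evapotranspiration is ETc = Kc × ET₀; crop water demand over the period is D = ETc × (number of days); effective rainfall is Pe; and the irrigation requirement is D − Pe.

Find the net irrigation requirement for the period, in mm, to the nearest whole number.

ET₀ = 0.72 × 8.8 = 6.3360 mm/d
ETc = Kc × ET₀ = 0.70 × 6.3360 = 4.4352 mm/d
Crop demand D = ETc × 14 d = 4.4352 × 14 = 62.093 mm
D − Pe = 62.093 − 12.1 = 49.993 mm

50 mm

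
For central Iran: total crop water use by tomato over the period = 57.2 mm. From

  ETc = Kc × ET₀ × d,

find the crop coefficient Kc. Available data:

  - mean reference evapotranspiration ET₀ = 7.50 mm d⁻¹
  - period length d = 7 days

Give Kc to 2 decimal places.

ETc = Kc × ET₀ × d  ⇒  Kc = ETc / (ET₀ × d)
Kc = 57.2 / (7.50 × 7) = 57.2 / 52.50 = 1.0895

1.09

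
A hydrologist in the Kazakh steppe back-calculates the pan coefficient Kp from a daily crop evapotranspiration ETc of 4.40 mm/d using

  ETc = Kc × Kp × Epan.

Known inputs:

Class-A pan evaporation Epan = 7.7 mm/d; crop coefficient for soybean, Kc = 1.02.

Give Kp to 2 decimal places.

0.56

ETc = Kc × Kp × Epan  ⇒  Kp = ETc / (Kc × Epan)
Kp = 4.40 / (1.02 × 7.7) = 4.40 / 7.854 = 0.5602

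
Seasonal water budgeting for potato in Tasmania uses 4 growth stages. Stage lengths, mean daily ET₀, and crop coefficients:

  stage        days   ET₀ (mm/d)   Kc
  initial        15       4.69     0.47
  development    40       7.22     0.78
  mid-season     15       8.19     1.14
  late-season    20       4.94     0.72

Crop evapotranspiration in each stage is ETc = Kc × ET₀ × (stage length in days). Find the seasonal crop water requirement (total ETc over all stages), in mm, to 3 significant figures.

470 mm

initial: 0.47 × 4.69 × 15 = 33.06 mm
development: 0.78 × 7.22 × 40 = 225.26 mm
mid-season: 1.14 × 8.19 × 15 = 140.05 mm
late-season: 0.72 × 4.94 × 20 = 71.14 mm
Seasonal total = 469.51 mm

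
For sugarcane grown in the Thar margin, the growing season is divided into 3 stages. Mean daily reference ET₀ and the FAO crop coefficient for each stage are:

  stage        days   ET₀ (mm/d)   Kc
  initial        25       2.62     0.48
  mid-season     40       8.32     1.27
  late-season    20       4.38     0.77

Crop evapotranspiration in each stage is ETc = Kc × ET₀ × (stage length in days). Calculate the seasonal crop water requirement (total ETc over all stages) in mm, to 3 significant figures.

522 mm

initial: 0.48 × 2.62 × 25 = 31.44 mm
mid-season: 1.27 × 8.32 × 40 = 422.66 mm
late-season: 0.77 × 4.38 × 20 = 67.45 mm
Seasonal total = 521.55 mm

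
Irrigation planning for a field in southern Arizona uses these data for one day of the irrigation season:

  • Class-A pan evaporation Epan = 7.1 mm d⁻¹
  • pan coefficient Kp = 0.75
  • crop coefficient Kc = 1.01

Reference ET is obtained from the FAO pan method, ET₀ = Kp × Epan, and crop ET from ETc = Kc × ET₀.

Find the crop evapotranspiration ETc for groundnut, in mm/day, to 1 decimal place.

5.4 mm/day

ET₀ = 0.75 × 7.1 = 5.3250 mm/d
ETc = Kc × ET₀ = 1.01 × 5.3250 = 5.3783 mm/d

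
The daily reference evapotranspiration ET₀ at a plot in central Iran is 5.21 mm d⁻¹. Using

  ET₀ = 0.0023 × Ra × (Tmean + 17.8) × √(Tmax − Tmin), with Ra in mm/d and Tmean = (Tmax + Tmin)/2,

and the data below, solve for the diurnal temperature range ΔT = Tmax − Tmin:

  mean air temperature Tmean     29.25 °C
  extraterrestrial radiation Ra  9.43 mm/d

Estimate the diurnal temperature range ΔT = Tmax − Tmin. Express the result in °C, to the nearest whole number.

√ΔT = ET₀ / [0.0023 × Ra × (Tmean+17.8)] = 5.21 / (0.0023 × 9.43 × 47.05) = 5.1055
ΔT = 5.1055² = 26.066 °C

26 °C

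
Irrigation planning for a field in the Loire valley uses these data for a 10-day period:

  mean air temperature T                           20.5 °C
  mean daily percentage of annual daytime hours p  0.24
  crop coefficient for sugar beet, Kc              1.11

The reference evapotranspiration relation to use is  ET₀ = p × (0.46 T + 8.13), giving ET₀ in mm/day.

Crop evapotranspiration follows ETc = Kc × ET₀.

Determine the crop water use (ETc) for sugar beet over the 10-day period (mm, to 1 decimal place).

ET₀ = 0.24 × (0.46 × 20.5 + 8.13) = 0.24 × 17.560 = 4.2144 mm/d
ETc = Kc × ET₀ = 1.11 × 4.2144 = 4.6780 mm/d
Over 10 days: 4.6780 × 10 = 46.780 mm

46.8 mm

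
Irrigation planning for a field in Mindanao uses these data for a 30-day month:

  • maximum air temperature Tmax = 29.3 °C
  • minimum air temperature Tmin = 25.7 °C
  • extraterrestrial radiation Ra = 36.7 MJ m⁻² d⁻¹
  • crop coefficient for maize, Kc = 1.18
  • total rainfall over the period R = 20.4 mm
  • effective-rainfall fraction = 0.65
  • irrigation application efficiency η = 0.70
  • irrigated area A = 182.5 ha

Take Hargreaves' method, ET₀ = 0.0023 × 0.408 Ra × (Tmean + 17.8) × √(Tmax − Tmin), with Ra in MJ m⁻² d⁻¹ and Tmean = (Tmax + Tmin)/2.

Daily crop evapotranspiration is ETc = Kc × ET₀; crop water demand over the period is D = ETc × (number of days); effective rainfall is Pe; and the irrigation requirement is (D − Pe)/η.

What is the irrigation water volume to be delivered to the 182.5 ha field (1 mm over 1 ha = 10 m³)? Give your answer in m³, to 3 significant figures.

239000 m³

Tmean = (29.3 + 25.7)/2 = 27.50 °C
0.408 Ra = 0.408 × 36.7 = 14.9736 mm/d equivalent
ET₀ = 0.0023 × 14.9736 × (27.50 + 17.8) × √3.6 = 0.0023 × 14.9736 × 45.30 × 1.8974 = 2.9601 mm/d
ETc = Kc × ET₀ = 1.18 × 2.9601 = 3.4929 mm/d
Crop demand D = ETc × 30 d = 3.4929 × 30 = 104.787 mm
Pe = 0.65 × 20.4 = 13.260 mm
D − Pe = 104.787 − 13.260 = 91.527 mm
Gross irrigation = 91.527 / 0.70 = 130.753 mm
Volume = 130.753 mm × 182.5 ha × 10 = 238624.2 m³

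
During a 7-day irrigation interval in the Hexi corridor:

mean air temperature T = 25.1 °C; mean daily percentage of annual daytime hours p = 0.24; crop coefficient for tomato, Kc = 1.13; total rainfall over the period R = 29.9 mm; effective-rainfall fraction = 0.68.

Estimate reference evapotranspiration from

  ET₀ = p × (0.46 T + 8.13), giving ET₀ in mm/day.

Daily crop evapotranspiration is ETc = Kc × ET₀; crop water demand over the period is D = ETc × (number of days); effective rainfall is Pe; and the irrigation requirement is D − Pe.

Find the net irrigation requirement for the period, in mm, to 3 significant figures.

ET₀ = 0.24 × (0.46 × 25.1 + 8.13) = 0.24 × 19.676 = 4.7222 mm/d
ETc = Kc × ET₀ = 1.13 × 4.7222 = 5.3361 mm/d
Crop demand D = ETc × 7 d = 5.3361 × 7 = 37.353 mm
Pe = 0.68 × 29.9 = 20.332 mm
D − Pe = 37.353 − 20.332 = 17.021 mm

17.0 mm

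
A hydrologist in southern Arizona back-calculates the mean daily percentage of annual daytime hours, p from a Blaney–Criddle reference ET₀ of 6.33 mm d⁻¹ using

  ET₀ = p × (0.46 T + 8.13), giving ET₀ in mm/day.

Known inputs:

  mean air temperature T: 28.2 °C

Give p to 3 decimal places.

p = ET₀ / (0.46 T + 8.13) = 6.33 / (0.46 × 28.2 + 8.13) = 6.33 / 21.102 = 0.3000

0.300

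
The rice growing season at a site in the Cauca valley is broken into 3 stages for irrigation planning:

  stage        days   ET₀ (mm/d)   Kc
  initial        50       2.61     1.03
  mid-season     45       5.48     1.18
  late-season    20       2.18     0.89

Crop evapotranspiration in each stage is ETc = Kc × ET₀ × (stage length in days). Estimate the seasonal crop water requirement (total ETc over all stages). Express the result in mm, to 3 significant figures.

initial: 1.03 × 2.61 × 50 = 134.42 mm
mid-season: 1.18 × 5.48 × 45 = 290.99 mm
late-season: 0.89 × 2.18 × 20 = 38.80 mm
Seasonal total = 464.21 mm

464 mm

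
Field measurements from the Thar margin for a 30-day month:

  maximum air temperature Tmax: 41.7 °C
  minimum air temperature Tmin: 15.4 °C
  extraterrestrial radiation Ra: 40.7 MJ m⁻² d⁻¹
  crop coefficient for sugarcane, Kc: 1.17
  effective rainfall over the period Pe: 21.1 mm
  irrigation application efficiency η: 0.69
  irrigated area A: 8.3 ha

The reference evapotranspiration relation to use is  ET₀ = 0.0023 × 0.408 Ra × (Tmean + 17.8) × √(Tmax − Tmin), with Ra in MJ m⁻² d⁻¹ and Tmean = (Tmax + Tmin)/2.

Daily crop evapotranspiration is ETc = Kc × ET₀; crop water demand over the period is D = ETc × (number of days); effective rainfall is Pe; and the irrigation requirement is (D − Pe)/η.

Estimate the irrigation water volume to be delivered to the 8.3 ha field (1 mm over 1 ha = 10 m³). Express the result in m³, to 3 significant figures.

35800 m³

Tmean = (41.7 + 15.4)/2 = 28.55 °C
0.408 Ra = 0.408 × 40.7 = 16.6056 mm/d equivalent
ET₀ = 0.0023 × 16.6056 × (28.55 + 17.8) × √26.3 = 0.0023 × 16.6056 × 46.35 × 5.1284 = 9.0785 mm/d
ETc = Kc × ET₀ = 1.17 × 9.0785 = 10.6218 mm/d
Crop demand D = ETc × 30 d = 10.6218 × 30 = 318.654 mm
D − Pe = 318.654 − 21.1 = 297.554 mm
Gross irrigation = 297.554 / 0.69 = 431.238 mm
Volume = 431.238 mm × 8.3 ha × 10 = 35792.8 m³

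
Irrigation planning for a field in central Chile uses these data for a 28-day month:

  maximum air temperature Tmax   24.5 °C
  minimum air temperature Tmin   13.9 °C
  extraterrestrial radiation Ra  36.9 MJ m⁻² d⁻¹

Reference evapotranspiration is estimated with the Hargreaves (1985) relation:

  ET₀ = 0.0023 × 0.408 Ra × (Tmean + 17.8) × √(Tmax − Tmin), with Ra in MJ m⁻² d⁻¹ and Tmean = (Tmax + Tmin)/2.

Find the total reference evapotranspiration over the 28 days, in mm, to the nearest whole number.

Tmean = (24.5 + 13.9)/2 = 19.20 °C
0.408 Ra = 0.408 × 36.9 = 15.0552 mm/d equivalent
ET₀ = 0.0023 × 15.0552 × (19.20 + 17.8) × √10.6 = 0.0023 × 15.0552 × 37.00 × 3.2558 = 4.1713 mm/d
Over 28 days: 4.1713 × 28 = 116.796 mm

117 mm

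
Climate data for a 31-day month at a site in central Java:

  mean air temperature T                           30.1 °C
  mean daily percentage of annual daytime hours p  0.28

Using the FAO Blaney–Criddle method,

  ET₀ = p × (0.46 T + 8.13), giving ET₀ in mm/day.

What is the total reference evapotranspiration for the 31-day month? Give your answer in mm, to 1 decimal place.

ET₀ = 0.28 × (0.46 × 30.1 + 8.13) = 0.28 × 21.976 = 6.1533 mm/d
Monthly total = 6.1533 × 31 = 190.752 mm

190.8 mm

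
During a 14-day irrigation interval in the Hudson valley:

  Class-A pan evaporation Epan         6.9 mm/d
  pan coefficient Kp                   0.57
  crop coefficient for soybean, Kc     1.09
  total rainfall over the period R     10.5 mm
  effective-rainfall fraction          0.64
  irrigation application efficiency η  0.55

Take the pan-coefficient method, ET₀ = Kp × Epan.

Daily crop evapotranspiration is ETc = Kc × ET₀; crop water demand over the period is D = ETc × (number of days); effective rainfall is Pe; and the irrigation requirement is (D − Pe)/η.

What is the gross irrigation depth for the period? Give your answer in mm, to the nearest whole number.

97 mm

ET₀ = 0.57 × 6.9 = 3.9330 mm/d
ETc = Kc × ET₀ = 1.09 × 3.9330 = 4.2870 mm/d
Crop demand D = ETc × 14 d = 4.2870 × 14 = 60.018 mm
Pe = 0.64 × 10.5 = 6.720 mm
D − Pe = 60.018 − 6.720 = 53.298 mm
Gross irrigation = 53.298 / 0.55 = 96.905 mm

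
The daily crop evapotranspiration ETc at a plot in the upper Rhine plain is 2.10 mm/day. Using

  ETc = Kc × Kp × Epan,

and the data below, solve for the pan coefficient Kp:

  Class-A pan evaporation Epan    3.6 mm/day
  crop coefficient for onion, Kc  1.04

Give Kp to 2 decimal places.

ETc = Kc × Kp × Epan  ⇒  Kp = ETc / (Kc × Epan)
Kp = 2.10 / (1.04 × 3.6) = 2.10 / 3.744 = 0.5609

0.56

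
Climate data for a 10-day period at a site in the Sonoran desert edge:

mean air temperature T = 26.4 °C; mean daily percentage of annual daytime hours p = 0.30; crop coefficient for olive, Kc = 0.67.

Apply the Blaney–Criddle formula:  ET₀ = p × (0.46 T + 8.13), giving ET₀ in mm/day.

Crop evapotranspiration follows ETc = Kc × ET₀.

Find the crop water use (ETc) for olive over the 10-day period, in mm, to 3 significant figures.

ET₀ = 0.30 × (0.46 × 26.4 + 8.13) = 0.30 × 20.274 = 6.0822 mm/d
ETc = Kc × ET₀ = 0.67 × 6.0822 = 4.0751 mm/d
Over 10 days: 4.0751 × 10 = 40.751 mm

40.8 mm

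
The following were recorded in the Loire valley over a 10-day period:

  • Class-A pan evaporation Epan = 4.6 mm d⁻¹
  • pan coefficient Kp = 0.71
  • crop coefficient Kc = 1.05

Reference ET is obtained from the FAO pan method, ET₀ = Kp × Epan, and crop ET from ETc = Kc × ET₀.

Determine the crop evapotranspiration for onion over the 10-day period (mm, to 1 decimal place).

34.3 mm

ET₀ = 0.71 × 4.6 = 3.2660 mm/d
ETc = Kc × ET₀ = 1.05 × 3.2660 = 3.4293 mm/d
Over 10 days: 3.4293 × 10 = 34.293 mm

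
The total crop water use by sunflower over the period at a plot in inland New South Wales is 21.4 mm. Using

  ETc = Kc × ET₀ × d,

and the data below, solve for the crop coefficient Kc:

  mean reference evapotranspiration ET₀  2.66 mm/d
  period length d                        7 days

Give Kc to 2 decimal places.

ETc = Kc × ET₀ × d  ⇒  Kc = ETc / (ET₀ × d)
Kc = 21.4 / (2.66 × 7) = 21.4 / 18.62 = 1.1493

1.15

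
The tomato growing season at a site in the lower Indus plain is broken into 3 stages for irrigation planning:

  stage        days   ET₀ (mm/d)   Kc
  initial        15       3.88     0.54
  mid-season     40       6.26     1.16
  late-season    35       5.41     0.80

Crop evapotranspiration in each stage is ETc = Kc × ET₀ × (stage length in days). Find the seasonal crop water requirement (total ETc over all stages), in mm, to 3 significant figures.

473 mm

initial: 0.54 × 3.88 × 15 = 31.43 mm
mid-season: 1.16 × 6.26 × 40 = 290.46 mm
late-season: 0.80 × 5.41 × 35 = 151.48 mm
Seasonal total = 473.37 mm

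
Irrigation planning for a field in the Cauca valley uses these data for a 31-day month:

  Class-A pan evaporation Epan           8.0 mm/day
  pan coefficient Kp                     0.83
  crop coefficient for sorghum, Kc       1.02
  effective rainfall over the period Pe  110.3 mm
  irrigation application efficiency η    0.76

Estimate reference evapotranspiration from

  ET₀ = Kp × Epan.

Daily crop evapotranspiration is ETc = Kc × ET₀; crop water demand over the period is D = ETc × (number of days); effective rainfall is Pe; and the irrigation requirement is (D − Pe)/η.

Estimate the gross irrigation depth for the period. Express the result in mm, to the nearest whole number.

131 mm

ET₀ = 0.83 × 8.0 = 6.6400 mm/d
ETc = Kc × ET₀ = 1.02 × 6.6400 = 6.7728 mm/d
Crop demand D = ETc × 31 d = 6.7728 × 31 = 209.957 mm
D − Pe = 209.957 − 110.3 = 99.657 mm
Gross irrigation = 99.657 / 0.76 = 131.128 mm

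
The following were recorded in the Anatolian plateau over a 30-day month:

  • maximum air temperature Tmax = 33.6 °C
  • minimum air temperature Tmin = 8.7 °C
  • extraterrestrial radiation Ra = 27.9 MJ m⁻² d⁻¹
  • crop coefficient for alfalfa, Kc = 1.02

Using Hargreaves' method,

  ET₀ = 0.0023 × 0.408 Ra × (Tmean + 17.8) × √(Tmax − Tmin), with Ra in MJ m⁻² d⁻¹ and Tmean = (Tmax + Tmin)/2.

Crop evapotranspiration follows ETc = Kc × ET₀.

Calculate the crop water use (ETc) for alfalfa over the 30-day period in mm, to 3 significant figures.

156 mm

Tmean = (33.6 + 8.7)/2 = 21.15 °C
0.408 Ra = 0.408 × 27.9 = 11.3832 mm/d equivalent
ET₀ = 0.0023 × 11.3832 × (21.15 + 17.8) × √24.9 = 0.0023 × 11.3832 × 38.95 × 4.9900 = 5.0886 mm/d
ETc = Kc × ET₀ = 1.02 × 5.0886 = 5.1904 mm/d
Over 30 days: 5.1904 × 30 = 155.712 mm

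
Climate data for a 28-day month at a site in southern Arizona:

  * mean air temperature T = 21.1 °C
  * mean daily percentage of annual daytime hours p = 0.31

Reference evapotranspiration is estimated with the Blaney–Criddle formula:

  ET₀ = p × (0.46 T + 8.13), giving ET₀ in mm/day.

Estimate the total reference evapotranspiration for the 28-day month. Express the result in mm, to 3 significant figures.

155 mm

ET₀ = 0.31 × (0.46 × 21.1 + 8.13) = 0.31 × 17.836 = 5.5292 mm/d
Monthly total = 5.5292 × 28 = 154.818 mm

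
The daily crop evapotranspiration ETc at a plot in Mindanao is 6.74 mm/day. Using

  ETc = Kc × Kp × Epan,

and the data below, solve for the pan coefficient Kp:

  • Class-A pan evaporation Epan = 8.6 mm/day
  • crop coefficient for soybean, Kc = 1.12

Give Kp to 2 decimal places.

0.70

ETc = Kc × Kp × Epan  ⇒  Kp = ETc / (Kc × Epan)
Kp = 6.74 / (1.12 × 8.6) = 6.74 / 9.632 = 0.6998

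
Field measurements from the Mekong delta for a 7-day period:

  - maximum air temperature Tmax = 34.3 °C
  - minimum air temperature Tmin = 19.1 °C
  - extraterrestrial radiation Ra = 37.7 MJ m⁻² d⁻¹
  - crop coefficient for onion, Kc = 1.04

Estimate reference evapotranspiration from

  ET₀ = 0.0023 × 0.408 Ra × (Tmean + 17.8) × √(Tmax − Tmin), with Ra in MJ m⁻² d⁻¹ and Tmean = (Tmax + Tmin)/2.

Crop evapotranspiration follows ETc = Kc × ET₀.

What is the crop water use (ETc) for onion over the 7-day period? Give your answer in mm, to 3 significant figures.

Tmean = (34.3 + 19.1)/2 = 26.70 °C
0.408 Ra = 0.408 × 37.7 = 15.3816 mm/d equivalent
ET₀ = 0.0023 × 15.3816 × (26.70 + 17.8) × √15.2 = 0.0023 × 15.3816 × 44.50 × 3.8987 = 6.1377 mm/d
ETc = Kc × ET₀ = 1.04 × 6.1377 = 6.3832 mm/d
Over 7 days: 6.3832 × 7 = 44.682 mm

44.7 mm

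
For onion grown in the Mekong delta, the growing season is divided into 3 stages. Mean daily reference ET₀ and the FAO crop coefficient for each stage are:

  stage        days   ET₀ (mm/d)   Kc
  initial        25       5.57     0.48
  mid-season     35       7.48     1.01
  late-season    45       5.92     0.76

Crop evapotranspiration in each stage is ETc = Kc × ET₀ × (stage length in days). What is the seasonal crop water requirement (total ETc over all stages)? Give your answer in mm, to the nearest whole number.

534 mm

initial: 0.48 × 5.57 × 25 = 66.84 mm
mid-season: 1.01 × 7.48 × 35 = 264.42 mm
late-season: 0.76 × 5.92 × 45 = 202.46 mm
Seasonal total = 533.72 mm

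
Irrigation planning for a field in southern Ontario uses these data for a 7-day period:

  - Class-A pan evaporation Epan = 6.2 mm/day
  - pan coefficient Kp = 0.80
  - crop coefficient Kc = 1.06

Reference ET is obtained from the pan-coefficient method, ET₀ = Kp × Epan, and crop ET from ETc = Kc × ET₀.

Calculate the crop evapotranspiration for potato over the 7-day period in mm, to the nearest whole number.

ET₀ = 0.80 × 6.2 = 4.9600 mm/d
ETc = Kc × ET₀ = 1.06 × 4.9600 = 5.2576 mm/d
Over 7 days: 5.2576 × 7 = 36.803 mm

37 mm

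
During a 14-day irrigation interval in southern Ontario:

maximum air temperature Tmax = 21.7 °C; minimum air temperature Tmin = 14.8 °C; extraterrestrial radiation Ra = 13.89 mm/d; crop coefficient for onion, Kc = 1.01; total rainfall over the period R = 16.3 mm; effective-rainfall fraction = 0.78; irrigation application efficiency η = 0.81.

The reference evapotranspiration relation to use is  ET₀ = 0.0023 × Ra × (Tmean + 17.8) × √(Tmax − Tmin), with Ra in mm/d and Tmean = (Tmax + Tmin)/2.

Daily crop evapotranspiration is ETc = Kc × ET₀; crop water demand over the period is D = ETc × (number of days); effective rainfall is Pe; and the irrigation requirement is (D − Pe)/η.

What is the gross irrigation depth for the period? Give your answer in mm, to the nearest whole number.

37 mm

Tmean = (21.7 + 14.8)/2 = 18.25 °C
ET₀ = 0.0023 × 13.89 × (18.25 + 17.8) × √6.9 = 0.0023 × 13.89 × 36.05 × 2.6268 = 3.0253 mm/d
ETc = Kc × ET₀ = 1.01 × 3.0253 = 3.0556 mm/d
Crop demand D = ETc × 14 d = 3.0556 × 14 = 42.778 mm
Pe = 0.78 × 16.3 = 12.714 mm
D − Pe = 42.778 − 12.714 = 30.064 mm
Gross irrigation = 30.064 / 0.81 = 37.116 mm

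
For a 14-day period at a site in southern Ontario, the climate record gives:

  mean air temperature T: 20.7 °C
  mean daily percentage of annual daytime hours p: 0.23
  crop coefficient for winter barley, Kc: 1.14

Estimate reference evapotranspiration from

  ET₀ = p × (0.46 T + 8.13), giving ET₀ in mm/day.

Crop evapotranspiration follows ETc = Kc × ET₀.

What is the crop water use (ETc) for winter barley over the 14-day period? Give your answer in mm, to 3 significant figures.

ET₀ = 0.23 × (0.46 × 20.7 + 8.13) = 0.23 × 17.652 = 4.0600 mm/d
ETc = Kc × ET₀ = 1.14 × 4.0600 = 4.6284 mm/d
Over 14 days: 4.6284 × 14 = 64.798 mm

64.8 mm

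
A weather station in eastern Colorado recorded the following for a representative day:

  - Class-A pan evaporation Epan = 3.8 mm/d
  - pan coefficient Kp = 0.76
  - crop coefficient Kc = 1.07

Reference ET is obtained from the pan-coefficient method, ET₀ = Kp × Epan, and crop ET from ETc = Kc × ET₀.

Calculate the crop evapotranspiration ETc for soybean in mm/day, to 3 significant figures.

ET₀ = 0.76 × 3.8 = 2.8880 mm/d
ETc = Kc × ET₀ = 1.07 × 2.8880 = 3.0902 mm/d

3.09 mm/day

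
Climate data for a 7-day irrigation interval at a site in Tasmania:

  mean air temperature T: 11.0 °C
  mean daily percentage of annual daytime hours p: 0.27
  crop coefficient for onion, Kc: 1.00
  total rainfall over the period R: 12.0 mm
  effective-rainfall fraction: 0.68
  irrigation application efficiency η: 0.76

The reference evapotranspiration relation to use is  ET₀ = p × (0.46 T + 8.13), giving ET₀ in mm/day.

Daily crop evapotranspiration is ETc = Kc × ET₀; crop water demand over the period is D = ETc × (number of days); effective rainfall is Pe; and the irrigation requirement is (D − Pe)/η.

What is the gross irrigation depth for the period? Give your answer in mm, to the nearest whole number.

ET₀ = 0.27 × (0.46 × 11.0 + 8.13) = 0.27 × 13.190 = 3.5613 mm/d
ETc = Kc × ET₀ = 1.00 × 3.5613 = 3.5613 mm/d
Crop demand D = ETc × 7 d = 3.5613 × 7 = 24.929 mm
Pe = 0.68 × 12.0 = 8.160 mm
D − Pe = 24.929 − 8.160 = 16.769 mm
Gross irrigation = 16.769 / 0.76 = 22.064 mm

22 mm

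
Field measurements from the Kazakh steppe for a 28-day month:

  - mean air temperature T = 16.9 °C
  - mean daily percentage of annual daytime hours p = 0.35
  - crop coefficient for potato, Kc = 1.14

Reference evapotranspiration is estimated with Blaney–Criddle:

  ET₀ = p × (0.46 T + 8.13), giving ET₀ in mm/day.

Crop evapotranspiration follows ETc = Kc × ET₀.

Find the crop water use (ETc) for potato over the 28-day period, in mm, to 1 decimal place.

177.7 mm

ET₀ = 0.35 × (0.46 × 16.9 + 8.13) = 0.35 × 15.904 = 5.5664 mm/d
ETc = Kc × ET₀ = 1.14 × 5.5664 = 6.3457 mm/d
Over 28 days: 6.3457 × 28 = 177.680 mm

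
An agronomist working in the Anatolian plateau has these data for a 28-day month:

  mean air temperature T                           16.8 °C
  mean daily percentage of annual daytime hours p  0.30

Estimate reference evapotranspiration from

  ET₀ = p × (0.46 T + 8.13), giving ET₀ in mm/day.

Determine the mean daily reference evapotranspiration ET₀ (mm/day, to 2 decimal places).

ET₀ = 0.30 × (0.46 × 16.8 + 8.13) = 0.30 × 15.858 = 4.7574 mm/d

4.76 mm/day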